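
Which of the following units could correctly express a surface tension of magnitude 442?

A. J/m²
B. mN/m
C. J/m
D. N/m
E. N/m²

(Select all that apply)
A, B, D

surface tension has SI base units: kg / s^2

Checking each option against kg / s^2:
  A. J/m²: ✓ matches
  B. mN/m: ✓ matches
  C. J/m: ✗ does not match
  D. N/m: ✓ matches
  E. N/m²: ✗ does not match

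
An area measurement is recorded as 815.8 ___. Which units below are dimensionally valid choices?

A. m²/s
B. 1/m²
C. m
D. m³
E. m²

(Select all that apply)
E

area has SI base units: m^2

Checking each option against m^2:
  A. m²/s: ✗ does not match
  B. 1/m²: ✗ does not match
  C. m: ✗ does not match
  D. m³: ✗ does not match
  E. m²: ✓ matches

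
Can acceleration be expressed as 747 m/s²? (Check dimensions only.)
Yes

acceleration has SI base units: m / s^2
m/s² reduces to the same SI base units, so it is a valid unit for acceleration.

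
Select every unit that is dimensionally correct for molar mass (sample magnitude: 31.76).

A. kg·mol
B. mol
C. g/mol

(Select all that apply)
C

molar mass has SI base units: kg / mol

Checking each option against kg / mol:
  A. kg·mol: ✗ does not match
  B. mol: ✗ does not match
  C. g/mol: ✓ matches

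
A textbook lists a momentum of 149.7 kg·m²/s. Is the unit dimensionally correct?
No

momentum has SI base units: kg * m / s
kg·m²/s does NOT reduce to kg * m / s; a valid unit for momentum would be e.g. kg·m/s.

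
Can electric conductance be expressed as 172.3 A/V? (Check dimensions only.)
Yes

electric conductance has SI base units: A^2 * s^3 / (kg * m^2)
A/V reduces to the same SI base units, so it is a valid unit for electric conductance.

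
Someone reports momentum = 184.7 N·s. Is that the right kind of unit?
Yes

momentum has SI base units: kg * m / s
N·s reduces to the same SI base units, so it is a valid unit for momentum.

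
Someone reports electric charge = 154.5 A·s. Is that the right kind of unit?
Yes

electric charge has SI base units: A * s
A·s reduces to the same SI base units, so it is a valid unit for electric charge.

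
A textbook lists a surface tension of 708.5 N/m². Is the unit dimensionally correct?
No

surface tension has SI base units: kg / s^2
N/m² does NOT reduce to kg / s^2; a valid unit for surface tension would be e.g. N/m.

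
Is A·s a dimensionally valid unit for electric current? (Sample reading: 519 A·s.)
No

electric current has SI base units: A
A·s does NOT reduce to A; a valid unit for electric current would be e.g. A.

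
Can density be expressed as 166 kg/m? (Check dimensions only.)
No

density has SI base units: kg / m^3
kg/m does NOT reduce to kg / m^3; a valid unit for density would be e.g. kg/m³.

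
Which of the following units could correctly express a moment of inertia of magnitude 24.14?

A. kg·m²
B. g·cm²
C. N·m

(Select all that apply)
A, B

moment of inertia has SI base units: kg * m^2

Checking each option against kg * m^2:
  A. kg·m²: ✓ matches
  B. g·cm²: ✓ matches
  C. N·m: ✗ does not match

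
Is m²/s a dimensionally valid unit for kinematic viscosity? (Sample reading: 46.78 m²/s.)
Yes

kinematic viscosity has SI base units: m^2 / s
m²/s reduces to the same SI base units, so it is a valid unit for kinematic viscosity.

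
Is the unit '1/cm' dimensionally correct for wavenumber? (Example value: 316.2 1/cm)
Yes

wavenumber has SI base units: 1 / m
1/cm reduces to the same SI base units, so it is a valid unit for wavenumber.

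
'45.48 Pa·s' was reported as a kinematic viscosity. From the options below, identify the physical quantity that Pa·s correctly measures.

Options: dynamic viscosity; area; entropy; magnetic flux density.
dynamic viscosity

kinematic viscosity should have units dimensionally equivalent to m^2 / s (e.g. m²/s).
The given unit 'Pa·s' reduces to kg / (m * s). Of the listed options, that is the dimensionality of dynamic viscosity.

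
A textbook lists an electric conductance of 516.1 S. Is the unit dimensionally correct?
Yes

electric conductance has SI base units: A^2 * s^3 / (kg * m^2)
S reduces to the same SI base units, so it is a valid unit for electric conductance.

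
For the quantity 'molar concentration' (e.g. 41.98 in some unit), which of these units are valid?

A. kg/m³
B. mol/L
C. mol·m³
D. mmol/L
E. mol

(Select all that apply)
B, D

molar concentration has SI base units: mol / m^3

Checking each option against mol / m^3:
  A. kg/m³: ✗ does not match
  B. mol/L: ✓ matches
  C. mol·m³: ✗ does not match
  D. mmol/L: ✓ matches
  E. mol: ✗ does not match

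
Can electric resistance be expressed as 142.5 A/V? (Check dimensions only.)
No

electric resistance has SI base units: kg * m^2 / (A^2 * s^3)
A/V does NOT reduce to kg * m^2 / (A^2 * s^3); a valid unit for electric resistance would be e.g. Ω.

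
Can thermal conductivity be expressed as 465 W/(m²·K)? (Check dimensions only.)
No

thermal conductivity has SI base units: kg * m / (s^3 * K)
W/(m²·K) does NOT reduce to kg * m / (s^3 * K); a valid unit for thermal conductivity would be e.g. W/(m·K).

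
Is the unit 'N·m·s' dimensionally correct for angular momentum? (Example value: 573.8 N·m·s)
Yes

angular momentum has SI base units: kg * m^2 / s
N·m·s reduces to the same SI base units, so it is a valid unit for angular momentum.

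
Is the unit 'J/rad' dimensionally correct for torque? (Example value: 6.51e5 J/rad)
Yes

torque has SI base units: kg * m^2 / s^2
J/rad reduces to the same SI base units, so it is a valid unit for torque.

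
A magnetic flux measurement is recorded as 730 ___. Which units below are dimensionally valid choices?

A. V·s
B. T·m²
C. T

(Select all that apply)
A, B

magnetic flux has SI base units: kg * m^2 / (A * s^2)

Checking each option against kg * m^2 / (A * s^2):
  A. V·s: ✓ matches
  B. T·m²: ✓ matches
  C. T: ✗ does not match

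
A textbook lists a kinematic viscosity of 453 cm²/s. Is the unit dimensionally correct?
Yes

kinematic viscosity has SI base units: m^2 / s
cm²/s reduces to the same SI base units, so it is a valid unit for kinematic viscosity.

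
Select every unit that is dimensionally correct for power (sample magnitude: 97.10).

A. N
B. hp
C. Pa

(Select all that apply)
B

power has SI base units: kg * m^2 / s^3

Checking each option against kg * m^2 / s^3:
  A. N: ✗ does not match
  B. hp: ✓ matches
  C. Pa: ✗ does not match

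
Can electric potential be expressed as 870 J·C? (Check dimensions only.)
No

electric potential has SI base units: kg * m^2 / (A * s^3)
J·C does NOT reduce to kg * m^2 / (A * s^3); a valid unit for electric potential would be e.g. V.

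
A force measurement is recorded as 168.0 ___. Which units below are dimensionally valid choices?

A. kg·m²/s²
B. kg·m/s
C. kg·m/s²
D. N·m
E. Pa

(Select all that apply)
C

force has SI base units: kg * m / s^2

Checking each option against kg * m / s^2:
  A. kg·m²/s²: ✗ does not match
  B. kg·m/s: ✗ does not match
  C. kg·m/s²: ✓ matches
  D. N·m: ✗ does not match
  E. Pa: ✗ does not match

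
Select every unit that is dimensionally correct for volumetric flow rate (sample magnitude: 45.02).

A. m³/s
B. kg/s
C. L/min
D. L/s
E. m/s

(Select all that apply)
A, C, D

volumetric flow rate has SI base units: m^3 / s

Checking each option against m^3 / s:
  A. m³/s: ✓ matches
  B. kg/s: ✗ does not match
  C. L/min: ✓ matches
  D. L/s: ✓ matches
  E. m/s: ✗ does not match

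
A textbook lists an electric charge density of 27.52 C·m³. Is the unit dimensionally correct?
No

electric charge density has SI base units: A * s / m^3
C·m³ does NOT reduce to A * s / m^3; a valid unit for electric charge density would be e.g. C/m³.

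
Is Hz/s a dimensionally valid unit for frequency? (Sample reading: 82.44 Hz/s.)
No

frequency has SI base units: 1 / s
Hz/s does NOT reduce to 1 / s; a valid unit for frequency would be e.g. Hz.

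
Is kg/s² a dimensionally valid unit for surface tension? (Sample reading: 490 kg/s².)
Yes

surface tension has SI base units: kg / s^2
kg/s² reduces to the same SI base units, so it is a valid unit for surface tension.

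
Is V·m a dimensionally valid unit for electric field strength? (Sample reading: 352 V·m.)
No

electric field strength has SI base units: kg * m / (A * s^3)
V·m does NOT reduce to kg * m / (A * s^3); a valid unit for electric field strength would be e.g. V/m.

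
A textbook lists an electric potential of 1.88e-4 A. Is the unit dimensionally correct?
No

electric potential has SI base units: kg * m^2 / (A * s^3)
A does NOT reduce to kg * m^2 / (A * s^3); a valid unit for electric potential would be e.g. V.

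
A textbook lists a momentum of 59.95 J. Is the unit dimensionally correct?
No

momentum has SI base units: kg * m / s
J does NOT reduce to kg * m / s; a valid unit for momentum would be e.g. kg·m/s.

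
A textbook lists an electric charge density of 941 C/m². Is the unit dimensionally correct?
No

electric charge density has SI base units: A * s / m^3
C/m² does NOT reduce to A * s / m^3; a valid unit for electric charge density would be e.g. C/m³.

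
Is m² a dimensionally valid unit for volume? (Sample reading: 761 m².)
No

volume has SI base units: m^3
m² does NOT reduce to m^3; a valid unit for volume would be e.g. m³.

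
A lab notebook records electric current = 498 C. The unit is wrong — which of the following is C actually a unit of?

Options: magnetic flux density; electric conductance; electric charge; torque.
electric charge

electric current should have units dimensionally equivalent to A (e.g. A).
The given unit 'C' reduces to A * s. Of the listed options, that is the dimensionality of electric charge.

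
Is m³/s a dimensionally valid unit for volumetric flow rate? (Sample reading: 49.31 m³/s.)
Yes

volumetric flow rate has SI base units: m^3 / s
m³/s reduces to the same SI base units, so it is a valid unit for volumetric flow rate.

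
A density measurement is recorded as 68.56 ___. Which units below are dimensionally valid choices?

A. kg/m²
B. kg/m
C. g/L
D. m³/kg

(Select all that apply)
C

density has SI base units: kg / m^3

Checking each option against kg / m^3:
  A. kg/m²: ✗ does not match
  B. kg/m: ✗ does not match
  C. g/L: ✓ matches
  D. m³/kg: ✗ does not match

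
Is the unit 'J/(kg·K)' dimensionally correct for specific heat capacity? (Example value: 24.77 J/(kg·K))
Yes

specific heat capacity has SI base units: m^2 / (s^2 * K)
J/(kg·K) reduces to the same SI base units, so it is a valid unit for specific heat capacity.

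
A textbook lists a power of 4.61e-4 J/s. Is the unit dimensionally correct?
Yes

power has SI base units: kg * m^2 / s^3
J/s reduces to the same SI base units, so it is a valid unit for power.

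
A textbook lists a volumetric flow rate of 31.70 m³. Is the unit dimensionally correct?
No

volumetric flow rate has SI base units: m^3 / s
m³ does NOT reduce to m^3 / s; a valid unit for volumetric flow rate would be e.g. m³/s.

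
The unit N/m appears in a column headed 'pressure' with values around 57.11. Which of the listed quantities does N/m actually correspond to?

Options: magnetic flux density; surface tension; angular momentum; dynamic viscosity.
surface tension

pressure should have units dimensionally equivalent to kg / (m * s^2) (e.g. Pa).
The given unit 'N/m' reduces to kg / s^2. Of the listed options, that is the dimensionality of surface tension.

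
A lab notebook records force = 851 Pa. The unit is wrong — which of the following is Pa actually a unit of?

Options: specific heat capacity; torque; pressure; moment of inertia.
pressure

force should have units dimensionally equivalent to kg * m / s^2 (e.g. N).
The given unit 'Pa' reduces to kg / (m * s^2). Of the listed options, that is the dimensionality of pressure.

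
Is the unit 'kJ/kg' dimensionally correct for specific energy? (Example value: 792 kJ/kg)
Yes

specific energy has SI base units: m^2 / s^2
kJ/kg reduces to the same SI base units, so it is a valid unit for specific energy.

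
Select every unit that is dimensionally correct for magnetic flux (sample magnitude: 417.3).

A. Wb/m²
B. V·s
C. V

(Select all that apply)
B

magnetic flux has SI base units: kg * m^2 / (A * s^2)

Checking each option against kg * m^2 / (A * s^2):
  A. Wb/m²: ✗ does not match
  B. V·s: ✓ matches
  C. V: ✗ does not match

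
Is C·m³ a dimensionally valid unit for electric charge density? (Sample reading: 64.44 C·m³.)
No

electric charge density has SI base units: A * s / m^3
C·m³ does NOT reduce to A * s / m^3; a valid unit for electric charge density would be e.g. C/m³.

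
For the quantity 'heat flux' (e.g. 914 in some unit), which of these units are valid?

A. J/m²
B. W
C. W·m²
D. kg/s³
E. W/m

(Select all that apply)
D

heat flux has SI base units: kg / s^3

Checking each option against kg / s^3:
  A. J/m²: ✗ does not match
  B. W: ✗ does not match
  C. W·m²: ✗ does not match
  D. kg/s³: ✓ matches
  E. W/m: ✗ does not match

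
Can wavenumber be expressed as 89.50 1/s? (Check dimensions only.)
No

wavenumber has SI base units: 1 / m
1/s does NOT reduce to 1 / m; a valid unit for wavenumber would be e.g. 1/m.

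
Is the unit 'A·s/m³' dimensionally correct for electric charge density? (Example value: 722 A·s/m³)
Yes

electric charge density has SI base units: A * s / m^3
A·s/m³ reduces to the same SI base units, so it is a valid unit for electric charge density.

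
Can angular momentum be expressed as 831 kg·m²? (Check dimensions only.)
No

angular momentum has SI base units: kg * m^2 / s
kg·m² does NOT reduce to kg * m^2 / s; a valid unit for angular momentum would be e.g. kg·m²/s.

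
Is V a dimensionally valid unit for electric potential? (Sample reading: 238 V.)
Yes

electric potential has SI base units: kg * m^2 / (A * s^3)
V reduces to the same SI base units, so it is a valid unit for electric potential.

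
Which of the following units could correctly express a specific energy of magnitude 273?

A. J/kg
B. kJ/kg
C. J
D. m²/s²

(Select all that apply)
A, B, D

specific energy has SI base units: m^2 / s^2

Checking each option against m^2 / s^2:
  A. J/kg: ✓ matches
  B. kJ/kg: ✓ matches
  C. J: ✗ does not match
  D. m²/s²: ✓ matches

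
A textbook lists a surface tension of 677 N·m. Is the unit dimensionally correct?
No

surface tension has SI base units: kg / s^2
N·m does NOT reduce to kg / s^2; a valid unit for surface tension would be e.g. N/m.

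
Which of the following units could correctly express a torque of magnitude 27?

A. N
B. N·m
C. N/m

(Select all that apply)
B

torque has SI base units: kg * m^2 / s^2

Checking each option against kg * m^2 / s^2:
  A. N: ✗ does not match
  B. N·m: ✓ matches
  C. N/m: ✗ does not match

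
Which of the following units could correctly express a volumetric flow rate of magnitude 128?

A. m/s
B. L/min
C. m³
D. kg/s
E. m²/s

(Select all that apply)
B

volumetric flow rate has SI base units: m^3 / s

Checking each option against m^3 / s:
  A. m/s: ✗ does not match
  B. L/min: ✓ matches
  C. m³: ✗ does not match
  D. kg/s: ✗ does not match
  E. m²/s: ✗ does not match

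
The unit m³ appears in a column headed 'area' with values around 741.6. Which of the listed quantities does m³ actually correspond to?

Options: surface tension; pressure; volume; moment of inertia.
volume

area should have units dimensionally equivalent to m^2 (e.g. m²).
The given unit 'm³' reduces to m^3. Of the listed options, that is the dimensionality of volume.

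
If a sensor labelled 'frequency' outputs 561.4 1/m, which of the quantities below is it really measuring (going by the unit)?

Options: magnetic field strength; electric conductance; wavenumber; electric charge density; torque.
wavenumber

frequency should have units dimensionally equivalent to 1 / s (e.g. Hz).
The given unit '1/m' reduces to 1 / m. Of the listed options, that is the dimensionality of wavenumber.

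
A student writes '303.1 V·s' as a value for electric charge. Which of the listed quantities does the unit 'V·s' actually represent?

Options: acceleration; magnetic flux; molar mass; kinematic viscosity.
magnetic flux

electric charge should have units dimensionally equivalent to A * s (e.g. C).
The given unit 'V·s' reduces to kg * m^2 / (A * s^2). Of the listed options, that is the dimensionality of magnetic flux.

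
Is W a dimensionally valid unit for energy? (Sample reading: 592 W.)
No

energy has SI base units: kg * m^2 / s^2
W does NOT reduce to kg * m^2 / s^2; a valid unit for energy would be e.g. J.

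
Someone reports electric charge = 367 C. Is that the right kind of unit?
Yes

electric charge has SI base units: A * s
C reduces to the same SI base units, so it is a valid unit for electric charge.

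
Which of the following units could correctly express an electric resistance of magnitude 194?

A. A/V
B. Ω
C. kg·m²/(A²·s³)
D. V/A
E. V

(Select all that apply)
B, C, D

electric resistance has SI base units: kg * m^2 / (A^2 * s^3)

Checking each option against kg * m^2 / (A^2 * s^3):
  A. A/V: ✗ does not match
  B. Ω: ✓ matches
  C. kg·m²/(A²·s³): ✓ matches
  D. V/A: ✓ matches
  E. V: ✗ does not match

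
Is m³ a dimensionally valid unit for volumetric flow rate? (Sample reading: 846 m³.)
No

volumetric flow rate has SI base units: m^3 / s
m³ does NOT reduce to m^3 / s; a valid unit for volumetric flow rate would be e.g. m³/s.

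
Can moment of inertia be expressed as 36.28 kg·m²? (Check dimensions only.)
Yes

moment of inertia has SI base units: kg * m^2
kg·m² reduces to the same SI base units, so it is a valid unit for moment of inertia.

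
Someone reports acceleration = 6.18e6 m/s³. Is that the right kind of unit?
No

acceleration has SI base units: m / s^2
m/s³ does NOT reduce to m / s^2; a valid unit for acceleration would be e.g. m/s².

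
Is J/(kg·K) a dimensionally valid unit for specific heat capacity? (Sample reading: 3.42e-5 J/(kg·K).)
Yes

specific heat capacity has SI base units: m^2 / (s^2 * K)
J/(kg·K) reduces to the same SI base units, so it is a valid unit for specific heat capacity.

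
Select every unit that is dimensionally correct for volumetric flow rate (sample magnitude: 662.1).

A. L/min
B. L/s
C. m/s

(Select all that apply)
A, B

volumetric flow rate has SI base units: m^3 / s

Checking each option against m^3 / s:
  A. L/min: ✓ matches
  B. L/s: ✓ matches
  C. m/s: ✗ does not match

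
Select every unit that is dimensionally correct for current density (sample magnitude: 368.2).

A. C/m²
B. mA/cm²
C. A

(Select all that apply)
B

current density has SI base units: A / m^2

Checking each option against A / m^2:
  A. C/m²: ✗ does not match
  B. mA/cm²: ✓ matches
  C. A: ✗ does not match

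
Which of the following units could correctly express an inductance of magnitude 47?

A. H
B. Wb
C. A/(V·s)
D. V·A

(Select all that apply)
A

inductance has SI base units: kg * m^2 / (A^2 * s^2)

Checking each option against kg * m^2 / (A^2 * s^2):
  A. H: ✓ matches
  B. Wb: ✗ does not match
  C. A/(V·s): ✗ does not match
  D. V·A: ✗ does not match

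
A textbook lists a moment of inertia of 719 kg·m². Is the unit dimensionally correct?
Yes

moment of inertia has SI base units: kg * m^2
kg·m² reduces to the same SI base units, so it is a valid unit for moment of inertia.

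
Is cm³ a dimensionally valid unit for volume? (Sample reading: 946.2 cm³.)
Yes

volume has SI base units: m^3
cm³ reduces to the same SI base units, so it is a valid unit for volume.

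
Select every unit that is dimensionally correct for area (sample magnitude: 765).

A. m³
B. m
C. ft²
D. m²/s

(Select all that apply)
C

area has SI base units: m^2

Checking each option against m^2:
  A. m³: ✗ does not match
  B. m: ✗ does not match
  C. ft²: ✓ matches
  D. m²/s: ✗ does not match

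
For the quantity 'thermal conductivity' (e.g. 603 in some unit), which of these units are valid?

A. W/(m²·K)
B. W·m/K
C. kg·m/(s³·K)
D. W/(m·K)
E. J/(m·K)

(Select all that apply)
C, D

thermal conductivity has SI base units: kg * m / (s^3 * K)

Checking each option against kg * m / (s^3 * K):
  A. W/(m²·K): ✗ does not match
  B. W·m/K: ✗ does not match
  C. kg·m/(s³·K): ✓ matches
  D. W/(m·K): ✓ matches
  E. J/(m·K): ✗ does not match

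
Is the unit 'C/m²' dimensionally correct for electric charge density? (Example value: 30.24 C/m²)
No

electric charge density has SI base units: A * s / m^3
C/m² does NOT reduce to A * s / m^3; a valid unit for electric charge density would be e.g. C/m³.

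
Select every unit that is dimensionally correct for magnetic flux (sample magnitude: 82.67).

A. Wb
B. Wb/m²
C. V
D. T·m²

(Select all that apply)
A, D

magnetic flux has SI base units: kg * m^2 / (A * s^2)

Checking each option against kg * m^2 / (A * s^2):
  A. Wb: ✓ matches
  B. Wb/m²: ✗ does not match
  C. V: ✗ does not match
  D. T·m²: ✓ matches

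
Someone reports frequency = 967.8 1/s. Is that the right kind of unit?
Yes

frequency has SI base units: 1 / s
1/s reduces to the same SI base units, so it is a valid unit for frequency.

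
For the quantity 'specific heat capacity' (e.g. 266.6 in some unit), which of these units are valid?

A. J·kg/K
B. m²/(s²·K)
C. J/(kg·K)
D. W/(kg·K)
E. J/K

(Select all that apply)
B, C

specific heat capacity has SI base units: m^2 / (s^2 * K)

Checking each option against m^2 / (s^2 * K):
  A. J·kg/K: ✗ does not match
  B. m²/(s²·K): ✓ matches
  C. J/(kg·K): ✓ matches
  D. W/(kg·K): ✗ does not match
  E. J/K: ✗ does not match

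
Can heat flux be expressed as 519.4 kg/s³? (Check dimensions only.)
Yes

heat flux has SI base units: kg / s^3
kg/s³ reduces to the same SI base units, so it is a valid unit for heat flux.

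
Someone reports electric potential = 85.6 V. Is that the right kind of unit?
Yes

electric potential has SI base units: kg * m^2 / (A * s^3)
V reduces to the same SI base units, so it is a valid unit for electric potential.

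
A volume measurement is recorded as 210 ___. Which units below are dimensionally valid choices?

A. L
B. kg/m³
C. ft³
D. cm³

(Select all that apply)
A, C, D

volume has SI base units: m^3

Checking each option against m^3:
  A. L: ✓ matches
  B. kg/m³: ✗ does not match
  C. ft³: ✓ matches
  D. cm³: ✓ matches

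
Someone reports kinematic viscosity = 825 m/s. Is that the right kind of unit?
No

kinematic viscosity has SI base units: m^2 / s
m/s does NOT reduce to m^2 / s; a valid unit for kinematic viscosity would be e.g. m²/s.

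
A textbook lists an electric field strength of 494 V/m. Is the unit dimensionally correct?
Yes

electric field strength has SI base units: kg * m / (A * s^3)
V/m reduces to the same SI base units, so it is a valid unit for electric field strength.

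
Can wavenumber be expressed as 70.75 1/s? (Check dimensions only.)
No

wavenumber has SI base units: 1 / m
1/s does NOT reduce to 1 / m; a valid unit for wavenumber would be e.g. 1/m.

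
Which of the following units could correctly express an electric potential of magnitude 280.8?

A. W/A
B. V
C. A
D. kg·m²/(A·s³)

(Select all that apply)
A, B, D

electric potential has SI base units: kg * m^2 / (A * s^3)

Checking each option against kg * m^2 / (A * s^3):
  A. W/A: ✓ matches
  B. V: ✓ matches
  C. A: ✗ does not match
  D. kg·m²/(A·s³): ✓ matches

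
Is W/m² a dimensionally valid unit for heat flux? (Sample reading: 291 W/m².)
Yes

heat flux has SI base units: kg / s^3
W/m² reduces to the same SI base units, so it is a valid unit for heat flux.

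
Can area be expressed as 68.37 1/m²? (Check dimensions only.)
No

area has SI base units: m^2
1/m² does NOT reduce to m^2; a valid unit for area would be e.g. m².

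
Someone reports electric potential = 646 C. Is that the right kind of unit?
No

electric potential has SI base units: kg * m^2 / (A * s^3)
C does NOT reduce to kg * m^2 / (A * s^3); a valid unit for electric potential would be e.g. V.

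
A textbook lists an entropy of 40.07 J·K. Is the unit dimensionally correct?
No

entropy has SI base units: kg * m^2 / (s^2 * K)
J·K does NOT reduce to kg * m^2 / (s^2 * K); a valid unit for entropy would be e.g. J/K.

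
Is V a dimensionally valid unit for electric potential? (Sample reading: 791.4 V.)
Yes

electric potential has SI base units: kg * m^2 / (A * s^3)
V reduces to the same SI base units, so it is a valid unit for electric potential.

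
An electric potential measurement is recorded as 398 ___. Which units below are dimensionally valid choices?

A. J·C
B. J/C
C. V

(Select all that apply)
B, C

electric potential has SI base units: kg * m^2 / (A * s^3)

Checking each option against kg * m^2 / (A * s^3):
  A. J·C: ✗ does not match
  B. J/C: ✓ matches
  C. V: ✓ matches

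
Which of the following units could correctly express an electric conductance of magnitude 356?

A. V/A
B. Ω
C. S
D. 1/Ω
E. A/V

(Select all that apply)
C, D, E

electric conductance has SI base units: A^2 * s^3 / (kg * m^2)

Checking each option against A^2 * s^3 / (kg * m^2):
  A. V/A: ✗ does not match
  B. Ω: ✗ does not match
  C. S: ✓ matches
  D. 1/Ω: ✓ matches
  E. A/V: ✓ matches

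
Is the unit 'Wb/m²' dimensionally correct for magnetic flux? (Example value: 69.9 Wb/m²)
No

magnetic flux has SI base units: kg * m^2 / (A * s^2)
Wb/m² does NOT reduce to kg * m^2 / (A * s^2); a valid unit for magnetic flux would be e.g. Wb.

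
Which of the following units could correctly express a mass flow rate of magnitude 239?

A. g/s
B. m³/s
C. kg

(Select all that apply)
A

mass flow rate has SI base units: kg / s

Checking each option against kg / s:
  A. g/s: ✓ matches
  B. m³/s: ✗ does not match
  C. kg: ✗ does not match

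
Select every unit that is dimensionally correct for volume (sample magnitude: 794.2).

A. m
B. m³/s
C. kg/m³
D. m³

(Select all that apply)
D

volume has SI base units: m^3

Checking each option against m^3:
  A. m: ✗ does not match
  B. m³/s: ✗ does not match
  C. kg/m³: ✗ does not match
  D. m³: ✓ matches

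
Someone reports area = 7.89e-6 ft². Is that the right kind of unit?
Yes

area has SI base units: m^2
ft² reduces to the same SI base units, so it is a valid unit for area.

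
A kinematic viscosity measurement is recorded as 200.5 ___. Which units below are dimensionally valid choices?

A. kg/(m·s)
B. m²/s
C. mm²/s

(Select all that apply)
B, C

kinematic viscosity has SI base units: m^2 / s

Checking each option against m^2 / s:
  A. kg/(m·s): ✗ does not match
  B. m²/s: ✓ matches
  C. mm²/s: ✓ matches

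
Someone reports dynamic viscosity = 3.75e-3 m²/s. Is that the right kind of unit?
No

dynamic viscosity has SI base units: kg / (m * s)
m²/s does NOT reduce to kg / (m * s); a valid unit for dynamic viscosity would be e.g. Pa·s.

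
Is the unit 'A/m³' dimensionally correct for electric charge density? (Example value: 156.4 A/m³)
No

electric charge density has SI base units: A * s / m^3
A/m³ does NOT reduce to A * s / m^3; a valid unit for electric charge density would be e.g. C/m³.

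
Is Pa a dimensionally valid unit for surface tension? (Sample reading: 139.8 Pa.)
No

surface tension has SI base units: kg / s^2
Pa does NOT reduce to kg / s^2; a valid unit for surface tension would be e.g. N/m.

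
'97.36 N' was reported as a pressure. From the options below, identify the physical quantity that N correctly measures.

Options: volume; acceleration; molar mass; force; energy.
force

pressure should have units dimensionally equivalent to kg / (m * s^2) (e.g. Pa).
The given unit 'N' reduces to kg * m / s^2. Of the listed options, that is the dimensionality of force.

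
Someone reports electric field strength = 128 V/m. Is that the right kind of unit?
Yes

electric field strength has SI base units: kg * m / (A * s^3)
V/m reduces to the same SI base units, so it is a valid unit for electric field strength.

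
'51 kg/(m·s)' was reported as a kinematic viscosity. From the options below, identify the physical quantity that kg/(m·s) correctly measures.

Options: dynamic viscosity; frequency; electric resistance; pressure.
dynamic viscosity

kinematic viscosity should have units dimensionally equivalent to m^2 / s (e.g. m²/s).
The given unit 'kg/(m·s)' reduces to kg / (m * s). Of the listed options, that is the dimensionality of dynamic viscosity.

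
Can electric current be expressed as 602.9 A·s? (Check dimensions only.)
No

electric current has SI base units: A
A·s does NOT reduce to A; a valid unit for electric current would be e.g. A.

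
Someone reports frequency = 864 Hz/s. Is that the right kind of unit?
No

frequency has SI base units: 1 / s
Hz/s does NOT reduce to 1 / s; a valid unit for frequency would be e.g. Hz.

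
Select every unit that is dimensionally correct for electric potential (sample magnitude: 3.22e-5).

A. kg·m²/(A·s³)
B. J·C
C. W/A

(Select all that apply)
A, C

electric potential has SI base units: kg * m^2 / (A * s^3)

Checking each option against kg * m^2 / (A * s^3):
  A. kg·m²/(A·s³): ✓ matches
  B. J·C: ✗ does not match
  C. W/A: ✓ matches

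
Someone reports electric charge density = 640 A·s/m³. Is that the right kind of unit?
Yes

electric charge density has SI base units: A * s / m^3
A·s/m³ reduces to the same SI base units, so it is a valid unit for electric charge density.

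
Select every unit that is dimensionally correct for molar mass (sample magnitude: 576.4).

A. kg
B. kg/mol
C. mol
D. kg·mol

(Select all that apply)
B

molar mass has SI base units: kg / mol

Checking each option against kg / mol:
  A. kg: ✗ does not match
  B. kg/mol: ✓ matches
  C. mol: ✗ does not match
  D. kg·mol: ✗ does not match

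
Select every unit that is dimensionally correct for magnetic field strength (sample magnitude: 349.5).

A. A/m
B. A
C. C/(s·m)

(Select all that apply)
A, C

magnetic field strength has SI base units: A / m

Checking each option against A / m:
  A. A/m: ✓ matches
  B. A: ✗ does not match
  C. C/(s·m): ✓ matches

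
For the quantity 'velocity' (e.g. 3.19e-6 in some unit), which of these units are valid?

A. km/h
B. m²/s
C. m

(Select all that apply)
A

velocity has SI base units: m / s

Checking each option against m / s:
  A. km/h: ✓ matches
  B. m²/s: ✗ does not match
  C. m: ✗ does not match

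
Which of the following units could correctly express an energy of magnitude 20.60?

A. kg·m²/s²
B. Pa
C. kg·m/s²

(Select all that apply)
A

energy has SI base units: kg * m^2 / s^2

Checking each option against kg * m^2 / s^2:
  A. kg·m²/s²: ✓ matches
  B. Pa: ✗ does not match
  C. kg·m/s²: ✗ does not match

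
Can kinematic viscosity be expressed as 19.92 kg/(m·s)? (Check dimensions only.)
No

kinematic viscosity has SI base units: m^2 / s
kg/(m·s) does NOT reduce to m^2 / s; a valid unit for kinematic viscosity would be e.g. m²/s.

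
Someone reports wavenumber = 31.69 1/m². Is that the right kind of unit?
No

wavenumber has SI base units: 1 / m
1/m² does NOT reduce to 1 / m; a valid unit for wavenumber would be e.g. 1/m.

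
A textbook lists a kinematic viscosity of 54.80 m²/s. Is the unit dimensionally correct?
Yes

kinematic viscosity has SI base units: m^2 / s
m²/s reduces to the same SI base units, so it is a valid unit for kinematic viscosity.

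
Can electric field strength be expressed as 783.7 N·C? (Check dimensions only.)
No

electric field strength has SI base units: kg * m / (A * s^3)
N·C does NOT reduce to kg * m / (A * s^3); a valid unit for electric field strength would be e.g. V/m.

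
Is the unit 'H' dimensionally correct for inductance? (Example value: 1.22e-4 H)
Yes

inductance has SI base units: kg * m^2 / (A^2 * s^2)
H reduces to the same SI base units, so it is a valid unit for inductance.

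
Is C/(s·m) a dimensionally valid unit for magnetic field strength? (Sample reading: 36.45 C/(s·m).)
Yes

magnetic field strength has SI base units: A / m
C/(s·m) reduces to the same SI base units, so it is a valid unit for magnetic field strength.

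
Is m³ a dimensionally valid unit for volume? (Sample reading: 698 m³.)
Yes

volume has SI base units: m^3
m³ reduces to the same SI base units, so it is a valid unit for volume.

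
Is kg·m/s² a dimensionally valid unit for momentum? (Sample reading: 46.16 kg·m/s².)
No

momentum has SI base units: kg * m / s
kg·m/s² does NOT reduce to kg * m / s; a valid unit for momentum would be e.g. kg·m/s.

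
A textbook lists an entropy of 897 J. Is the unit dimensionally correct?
No

entropy has SI base units: kg * m^2 / (s^2 * K)
J does NOT reduce to kg * m^2 / (s^2 * K); a valid unit for entropy would be e.g. J/K.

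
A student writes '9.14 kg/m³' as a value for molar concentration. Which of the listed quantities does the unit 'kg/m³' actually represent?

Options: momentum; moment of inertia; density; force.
density

molar concentration should have units dimensionally equivalent to mol / m^3 (e.g. mol/m³).
The given unit 'kg/m³' reduces to kg / m^3. Of the listed options, that is the dimensionality of density.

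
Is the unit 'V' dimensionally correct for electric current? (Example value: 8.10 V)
No

electric current has SI base units: A
V does NOT reduce to A; a valid unit for electric current would be e.g. A.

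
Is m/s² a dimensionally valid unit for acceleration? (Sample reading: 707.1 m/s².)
Yes

acceleration has SI base units: m / s^2
m/s² reduces to the same SI base units, so it is a valid unit for acceleration.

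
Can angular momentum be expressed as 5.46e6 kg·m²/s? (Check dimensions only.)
Yes

angular momentum has SI base units: kg * m^2 / s
kg·m²/s reduces to the same SI base units, so it is a valid unit for angular momentum.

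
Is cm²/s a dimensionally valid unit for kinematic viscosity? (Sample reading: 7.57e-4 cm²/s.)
Yes

kinematic viscosity has SI base units: m^2 / s
cm²/s reduces to the same SI base units, so it is a valid unit for kinematic viscosity.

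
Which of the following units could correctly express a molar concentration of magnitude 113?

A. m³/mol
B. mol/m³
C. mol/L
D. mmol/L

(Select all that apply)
B, C, D

molar concentration has SI base units: mol / m^3

Checking each option against mol / m^3:
  A. m³/mol: ✗ does not match
  B. mol/m³: ✓ matches
  C. mol/L: ✓ matches
  D. mmol/L: ✓ matches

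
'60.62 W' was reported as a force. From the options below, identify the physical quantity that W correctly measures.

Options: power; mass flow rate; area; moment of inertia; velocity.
power

force should have units dimensionally equivalent to kg * m / s^2 (e.g. N).
The given unit 'W' reduces to kg * m^2 / s^3. Of the listed options, that is the dimensionality of power.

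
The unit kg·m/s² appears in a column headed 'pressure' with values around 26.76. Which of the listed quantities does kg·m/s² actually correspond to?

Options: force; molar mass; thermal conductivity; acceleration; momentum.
force

pressure should have units dimensionally equivalent to kg / (m * s^2) (e.g. Pa).
The given unit 'kg·m/s²' reduces to kg * m / s^2. Of the listed options, that is the dimensionality of force.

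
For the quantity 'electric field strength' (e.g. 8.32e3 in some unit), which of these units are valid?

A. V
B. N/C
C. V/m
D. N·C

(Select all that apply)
B, C

electric field strength has SI base units: kg * m / (A * s^3)

Checking each option against kg * m / (A * s^3):
  A. V: ✗ does not match
  B. N/C: ✓ matches
  C. V/m: ✓ matches
  D. N·C: ✗ does not match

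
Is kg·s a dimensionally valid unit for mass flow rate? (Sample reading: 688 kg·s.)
No

mass flow rate has SI base units: kg / s
kg·s does NOT reduce to kg / s; a valid unit for mass flow rate would be e.g. kg/s.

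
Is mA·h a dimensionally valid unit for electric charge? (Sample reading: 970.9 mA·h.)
Yes

electric charge has SI base units: A * s
mA·h reduces to the same SI base units, so it is a valid unit for electric charge.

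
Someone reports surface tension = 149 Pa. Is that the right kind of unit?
No

surface tension has SI base units: kg / s^2
Pa does NOT reduce to kg / s^2; a valid unit for surface tension would be e.g. N/m.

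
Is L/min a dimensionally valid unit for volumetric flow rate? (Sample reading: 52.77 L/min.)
Yes

volumetric flow rate has SI base units: m^3 / s
L/min reduces to the same SI base units, so it is a valid unit for volumetric flow rate.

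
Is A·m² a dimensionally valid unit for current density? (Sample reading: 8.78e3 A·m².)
No

current density has SI base units: A / m^2
A·m² does NOT reduce to A / m^2; a valid unit for current density would be e.g. A/m².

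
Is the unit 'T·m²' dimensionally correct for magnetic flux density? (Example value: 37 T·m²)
No

magnetic flux density has SI base units: kg / (A * s^2)
T·m² does NOT reduce to kg / (A * s^2); a valid unit for magnetic flux density would be e.g. T.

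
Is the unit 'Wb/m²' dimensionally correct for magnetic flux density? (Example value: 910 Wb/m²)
Yes

magnetic flux density has SI base units: kg / (A * s^2)
Wb/m² reduces to the same SI base units, so it is a valid unit for magnetic flux density.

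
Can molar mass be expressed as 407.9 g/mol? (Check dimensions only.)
Yes

molar mass has SI base units: kg / mol
g/mol reduces to the same SI base units, so it is a valid unit for molar mass.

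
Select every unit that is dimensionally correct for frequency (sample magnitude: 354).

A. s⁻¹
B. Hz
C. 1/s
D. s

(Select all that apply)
A, B, C

frequency has SI base units: 1 / s

Checking each option against 1 / s:
  A. s⁻¹: ✓ matches
  B. Hz: ✓ matches
  C. 1/s: ✓ matches
  D. s: ✗ does not match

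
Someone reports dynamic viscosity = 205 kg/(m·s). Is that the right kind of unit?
Yes

dynamic viscosity has SI base units: kg / (m * s)
kg/(m·s) reduces to the same SI base units, so it is a valid unit for dynamic viscosity.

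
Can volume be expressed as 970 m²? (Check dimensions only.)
No

volume has SI base units: m^3
m² does NOT reduce to m^3; a valid unit for volume would be e.g. m³.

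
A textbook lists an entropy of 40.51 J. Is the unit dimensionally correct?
No

entropy has SI base units: kg * m^2 / (s^2 * K)
J does NOT reduce to kg * m^2 / (s^2 * K); a valid unit for entropy would be e.g. J/K.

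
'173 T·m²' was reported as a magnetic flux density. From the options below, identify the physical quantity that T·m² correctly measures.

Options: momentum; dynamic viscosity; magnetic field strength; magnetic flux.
magnetic flux

magnetic flux density should have units dimensionally equivalent to kg / (A * s^2) (e.g. T).
The given unit 'T·m²' reduces to kg * m^2 / (A * s^2). Of the listed options, that is the dimensionality of magnetic flux.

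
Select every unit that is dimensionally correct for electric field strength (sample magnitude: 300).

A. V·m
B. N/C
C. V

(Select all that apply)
B

electric field strength has SI base units: kg * m / (A * s^3)

Checking each option against kg * m / (A * s^3):
  A. V·m: ✗ does not match
  B. N/C: ✓ matches
  C. V: ✗ does not match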